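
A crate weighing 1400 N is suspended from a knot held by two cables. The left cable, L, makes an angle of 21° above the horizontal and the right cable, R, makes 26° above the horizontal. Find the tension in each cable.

T_L = 1721 N, T_R = 1787 N

ΣF_x = 0: −T_L·cos21° + T_R·cos26° = 0 → T_R = 1.0387·T_L.
ΣF_y = 0: T_L·sin21° + T_R·sin26° = 1400.
Substitute: T_L·(0.358368 + 1.0387·0.438371) = 1400 → T_L = 1720.53 ≈ 1721 N.
Then T_R = 1.0387 × 1720.53 = 1787 N.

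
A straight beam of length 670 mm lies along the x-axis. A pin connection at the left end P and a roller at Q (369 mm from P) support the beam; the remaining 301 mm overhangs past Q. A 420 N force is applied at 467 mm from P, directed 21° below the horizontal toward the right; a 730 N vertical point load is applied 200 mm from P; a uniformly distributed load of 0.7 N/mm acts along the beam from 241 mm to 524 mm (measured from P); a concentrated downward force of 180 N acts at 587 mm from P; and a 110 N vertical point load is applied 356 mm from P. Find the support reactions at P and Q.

Resultant of the distributed load: 0.7 × 283 = 198.1 N at 382.5 mm from P.
Moments about P: Q_y·369 − 420·sin21°·467 − 730·200 − (0.7·283)·382.5 − 180·587 − 110·356 = 0 → Q_y = 436884/369 = 1183.97 ≈ 1184 N.
ΣF_y = 0: P_y + 1183.97 − 420·sin21° − 730 − 0.7·283 − 180 − 110 = 0 → P_y = 184.6 N.
ΣF_x = 0: P_x + 420·cos21° = 0 → P_x = -392.1 N.

P_x = -392.1 N, P_y = 184.6 N, Q_y = 1184 N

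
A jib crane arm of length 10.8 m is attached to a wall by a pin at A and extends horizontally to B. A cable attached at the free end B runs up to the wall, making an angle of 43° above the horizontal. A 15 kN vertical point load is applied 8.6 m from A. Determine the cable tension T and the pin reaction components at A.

ΣM about A: T·sin43°·10.8 − 15·8.6 = 0 → T = 129/(10.8·0.681998) = 17.5139 ≈ 17.51 kN.
ΣF_x = 0: A_x − T·cos43° = 0 → A_x = 17.5139 × 0.731354 = 12.81 kN.
ΣF_y = 0: A_y + T·sin43° − 15 = 0 → A_y = 15 − 17.5139 × 0.681998 = 3.056 kN.

T = 17.51 kN, A_x = 12.81 kN, A_y = 3.056 kN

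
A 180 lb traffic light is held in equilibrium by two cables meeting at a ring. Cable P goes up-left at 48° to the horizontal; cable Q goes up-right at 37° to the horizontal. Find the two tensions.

T_P = 144.3 lb, T_Q = 120.9 lb

ΣF_x = 0: −T_P·cos48° + T_Q·cos37° = 0 → T_Q = 0.837842·T_P.
ΣF_y = 0: T_P·sin48° + T_Q·sin37° = 180.
Substitute: T_P·(0.743145 + 0.837842·0.601815) = 180 → T_P = 144.304 ≈ 144.3 lb.
Then T_Q = 0.837842 × 144.304 = 120.9 lb.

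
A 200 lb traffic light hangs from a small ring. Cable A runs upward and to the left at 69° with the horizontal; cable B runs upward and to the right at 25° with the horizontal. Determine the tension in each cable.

ΣF_x = 0: −T_A·cos69° + T_B·cos25° = 0 → T_B = 0.395415·T_A.
ΣF_y = 0: T_A·sin69° + T_B·sin25° = 200.
Substitute: T_A·(0.93358 + 0.395415·0.422618) = 200 → T_A = 181.704 ≈ 181.7 lb.
Then T_B = 0.395415 × 181.704 = 71.85 lb.

T_A = 181.7 lb, T_B = 71.85 lb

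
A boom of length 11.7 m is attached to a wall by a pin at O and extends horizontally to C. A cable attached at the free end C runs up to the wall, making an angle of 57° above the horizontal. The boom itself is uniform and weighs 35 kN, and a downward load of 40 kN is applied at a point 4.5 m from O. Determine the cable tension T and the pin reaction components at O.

T = 39.21 kN, O_x = 21.36 kN, O_y = 42.12 kN

ΣM about O: T·sin57°·11.7 − 35·5.85 − 40·4.5 = 0 → T = 384.75/(11.7·0.838671) = 39.2104 ≈ 39.21 kN.
ΣF_x = 0: O_x − T·cos57° = 0 → O_x = 39.2104 × 0.544639 = 21.36 kN.
ΣF_y = 0: O_y + T·sin57° − 35 − 40 = 0 → O_y = 75 − 39.2104 × 0.838671 = 42.12 kN.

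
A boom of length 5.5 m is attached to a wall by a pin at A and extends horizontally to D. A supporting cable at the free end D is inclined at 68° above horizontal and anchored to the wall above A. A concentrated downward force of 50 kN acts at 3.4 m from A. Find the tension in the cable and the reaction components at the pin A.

T = 33.34 kN, A_x = 12.49 kN, A_y = 19.09 kN

ΣM about A: T·sin68°·5.5 − 50·3.4 = 0 → T = 170/(5.5·0.927184) = 33.3365 ≈ 33.34 kN.
ΣF_x = 0: A_x − T·cos68° = 0 → A_x = 33.3365 × 0.374607 = 12.49 kN.
ΣF_y = 0: A_y + T·sin68° − 50 = 0 → A_y = 50 − 33.3365 × 0.927184 = 19.09 kN.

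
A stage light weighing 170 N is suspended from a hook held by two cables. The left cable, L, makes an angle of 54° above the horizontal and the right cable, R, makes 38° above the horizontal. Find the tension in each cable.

T_L = 134.0 N, T_R = 99.98 N

ΣF_x = 0: −T_L·cos54° + T_R·cos38° = 0 → T_R = 0.74591·T_L.
ΣF_y = 0: T_L·sin54° + T_R·sin38° = 170.
Substitute: T_L·(0.809017 + 0.74591·0.615661) = 170 → T_L = 134.044 ≈ 134.0 N.
Then T_R = 0.74591 × 134.044 = 99.98 N.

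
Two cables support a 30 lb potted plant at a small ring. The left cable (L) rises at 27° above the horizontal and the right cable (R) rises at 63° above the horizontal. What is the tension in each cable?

T_L = 13.62 lb, T_R = 26.73 lb

ΣF_x = 0: −T_L·cos27° + T_R·cos63° = 0 → T_R = 1.96261·T_L.
ΣF_y = 0: T_L·sin27° + T_R·sin63° = 30.
Substitute: T_L·(0.45399 + 1.96261·0.891007) = 30 → T_L = 13.6197 ≈ 13.62 lb.
Then T_R = 1.96261 × 13.6197 = 26.73 lb.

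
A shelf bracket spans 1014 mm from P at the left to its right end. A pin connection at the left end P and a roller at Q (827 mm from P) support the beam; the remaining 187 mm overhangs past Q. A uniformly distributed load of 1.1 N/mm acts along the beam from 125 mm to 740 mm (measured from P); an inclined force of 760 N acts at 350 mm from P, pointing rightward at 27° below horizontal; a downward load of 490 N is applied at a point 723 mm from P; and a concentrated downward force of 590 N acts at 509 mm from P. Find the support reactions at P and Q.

P_x = -677.2 N, P_y = 810.2 N, Q_y = 1291 N

Resultant of the distributed load: 1.1 × 615 = 676.5 N at 432.5 mm from P.
ΣM about P: Q_y·827 − (1.1·615)·432.5 − 760·sin27°·350 − 490·723 − 590·509 = 0 → Q_y = 1067930/827 = 1291.33 ≈ 1291 N.
ΣF_y = 0: P_y + 1291.33 − 1.1·615 − 760·sin27° − 490 − 590 = 0 → P_y = 810.2 N.
ΣF_x = 0: P_x + 760·cos27° = 0 → P_x = -677.2 N.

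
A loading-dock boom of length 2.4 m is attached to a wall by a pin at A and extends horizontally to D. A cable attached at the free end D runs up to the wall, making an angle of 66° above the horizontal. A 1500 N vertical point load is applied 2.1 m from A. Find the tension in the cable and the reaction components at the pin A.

ΣM about A: T·sin66°·2.4 − 1500·2.1 = 0 → T = 3150/(2.4·0.913545) = 1436.71 ≈ 1437 N.
ΣF_x = 0: A_x − T·cos66° = 0 → A_x = 1436.71 × 0.406737 = 584.4 N.
ΣF_y = 0: A_y + T·sin66° − 1500 = 0 → A_y = 1500 − 1436.71 × 0.913545 = 187.5 N.

T = 1437 N, A_x = 584.4 N, A_y = 187.5 N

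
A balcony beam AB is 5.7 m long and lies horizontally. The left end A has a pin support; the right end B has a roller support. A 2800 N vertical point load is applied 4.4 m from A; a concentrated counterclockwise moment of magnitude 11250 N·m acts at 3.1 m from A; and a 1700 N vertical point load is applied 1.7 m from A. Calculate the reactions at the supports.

Moments about A: B_y·5.7 − 2800·4.4 + 11250 − 1700·1.7 = 0 → B_y = 3960/5.7 = 694.737 ≈ 694.7 N.
ΣF_y = 0: A_y + 694.737 − 2800 − 1700 = 0 → A_y = 3805 N.
ΣF_x = 0: no horizontal applied forces, so A_x = 0.

A_x = 0, A_y = 3805 N, B_y = 694.7 N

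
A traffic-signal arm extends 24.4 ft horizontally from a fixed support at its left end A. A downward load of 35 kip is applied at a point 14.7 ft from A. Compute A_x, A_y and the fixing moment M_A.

A_x = 0, A_y = 35.00 kip, M_A = 514.5 kip·ft

ΣF_x = 0: A_x = 0.
ΣF_y = 0: A_y − 35 = 0 → A_y = 35.00 kip.
ΣM about A: M_A − 35·14.7 = 0 → M_A = 514.5 kip·ft.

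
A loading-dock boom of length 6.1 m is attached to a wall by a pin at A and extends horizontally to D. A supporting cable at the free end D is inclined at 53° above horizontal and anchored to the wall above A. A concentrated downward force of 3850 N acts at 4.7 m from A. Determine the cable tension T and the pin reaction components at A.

ΣM about A: T·sin53°·6.1 − 3850·4.7 = 0 → T = 18095/(6.1·0.798636) = 3714.32 ≈ 3714 N.
ΣF_x = 0: A_x − T·cos53° = 0 → A_x = 3714.32 × 0.601815 = 2235 N.
ΣF_y = 0: A_y + T·sin53° − 3850 = 0 → A_y = 3850 − 3714.32 × 0.798636 = 883.6 N.

T = 3714 N, A_x = 2235 N, A_y = 883.6 N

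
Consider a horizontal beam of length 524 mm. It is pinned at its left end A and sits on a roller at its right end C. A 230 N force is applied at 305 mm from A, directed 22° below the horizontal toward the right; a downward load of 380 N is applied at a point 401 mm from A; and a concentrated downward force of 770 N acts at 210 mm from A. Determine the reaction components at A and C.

Moments about A: C_y·524 − 230·sin22°·305 − 380·401 − 770·210 = 0 → C_y = 340359/524 = 649.54 ≈ 649.5 N.
ΣF_y = 0: A_y + 649.54 − 230·sin22° − 380 − 770 = 0 → A_y = 586.6 N.
ΣF_x = 0: A_x + 230·cos22° = 0 → A_x = -213.3 N.

A_x = -213.3 N, A_y = 586.6 N, C_y = 649.5 N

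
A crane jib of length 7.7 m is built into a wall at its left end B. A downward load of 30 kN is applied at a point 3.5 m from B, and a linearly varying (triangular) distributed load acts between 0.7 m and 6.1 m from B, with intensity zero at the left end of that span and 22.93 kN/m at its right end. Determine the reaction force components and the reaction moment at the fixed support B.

B_x = 0, B_y = 91.91 kN, M_B = 371.2 kN·m

Resultant of the triangular load: ½ × 22.93 × 5.4 = 61.911 kN, acting at 4.3 m from B (one-third of the span from the peak).
ΣF_x = 0: B_x = 0.
ΣF_y = 0: B_y − 30 − ½·22.93·5.4 = 0 → B_y = 91.91 kN.
ΣM about B: M_B − 30·3.5 − (½·22.93·5.4)·4.3 = 0 → M_B = 371.2 kN·m.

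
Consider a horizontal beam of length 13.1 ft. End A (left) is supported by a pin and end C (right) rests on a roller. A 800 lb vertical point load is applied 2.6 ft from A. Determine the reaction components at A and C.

ΣM about A: C_y·13.1 − 800·2.6 = 0 → C_y = 2080/13.1 = 158.779 ≈ 158.8 lb.
ΣF_y = 0: A_y + 158.779 − 800 = 0 → A_y = 641.2 lb.
ΣF_x = 0: no horizontal applied forces, so A_x = 0.

A_x = 0, A_y = 641.2 lb, C_y = 158.8 lb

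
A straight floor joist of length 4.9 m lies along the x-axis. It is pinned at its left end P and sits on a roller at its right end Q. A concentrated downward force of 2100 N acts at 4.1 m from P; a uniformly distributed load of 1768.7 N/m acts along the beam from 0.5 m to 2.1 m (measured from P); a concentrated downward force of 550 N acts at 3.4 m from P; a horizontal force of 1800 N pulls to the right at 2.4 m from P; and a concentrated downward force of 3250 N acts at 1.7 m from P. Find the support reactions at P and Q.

Resultant of the distributed load: 1768.7 × 1.6 = 2829.92 N at 1.3 m from P.
Taking moments about P: Q_y·4.9 − 2100·4.1 − (1768.7·1.6)·1.3 − 550·3.4 − 3250·1.7 = 0 → Q_y = 19683.896/4.9 = 4017.12 ≈ 4017 N.
ΣF_y = 0: P_y + 4017.12 − 2100 − 1768.7·1.6 − 550 − 3250 = 0 → P_y = 4713 N.
ΣF_x = 0: P_x + 1800 = 0 → P_x = -1800 N.

P_x = -1800 N, P_y = 4713 N, Q_y = 4017 N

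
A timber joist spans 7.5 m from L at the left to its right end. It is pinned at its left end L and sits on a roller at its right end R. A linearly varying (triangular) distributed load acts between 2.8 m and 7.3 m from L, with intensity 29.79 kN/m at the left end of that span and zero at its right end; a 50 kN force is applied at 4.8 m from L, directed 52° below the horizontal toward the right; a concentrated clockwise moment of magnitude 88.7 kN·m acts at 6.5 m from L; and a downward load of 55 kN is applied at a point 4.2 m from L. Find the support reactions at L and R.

L_x = -30.78 kN, L_y = 55.16 kN, R_y = 106.3 kN

Resultant of the triangular load: ½ × 29.79 × 4.5 = 67.0275 kN, acting at 4.3 m from L (one-third of the span from the peak).
ΣM about L: R_y·7.5 − (½·29.79·4.5)·4.3 − 50·sin52°·4.8 − 88.7 − 55·4.2 = 0 → R_y = 797.041/7.5 = 106.272 ≈ 106.3 kN.
ΣF_y = 0: L_y + 106.272 − ½·29.79·4.5 − 50·sin52° − 55 = 0 → L_y = 55.16 kN.
ΣF_x = 0: L_x + 50·cos52° = 0 → L_x = -30.78 kN.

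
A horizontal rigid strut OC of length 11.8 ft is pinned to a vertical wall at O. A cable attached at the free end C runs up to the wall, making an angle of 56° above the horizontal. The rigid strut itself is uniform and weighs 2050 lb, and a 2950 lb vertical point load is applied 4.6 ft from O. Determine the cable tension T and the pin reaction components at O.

T = 2624 lb, O_x = 1467 lb, O_y = 2825 lb

ΣM about O: T·sin56°·11.8 − 2050·5.9 − 2950·4.6 = 0 → T = 25665/(11.8·0.829038) = 2623.52 ≈ 2624 lb.
ΣF_x = 0: O_x − T·cos56° = 0 → O_x = 2623.52 × 0.559193 = 1467 lb.
ΣF_y = 0: O_y + T·sin56° − 2050 − 2950 = 0 → O_y = 5000 − 2623.52 × 0.829038 = 2825 lb.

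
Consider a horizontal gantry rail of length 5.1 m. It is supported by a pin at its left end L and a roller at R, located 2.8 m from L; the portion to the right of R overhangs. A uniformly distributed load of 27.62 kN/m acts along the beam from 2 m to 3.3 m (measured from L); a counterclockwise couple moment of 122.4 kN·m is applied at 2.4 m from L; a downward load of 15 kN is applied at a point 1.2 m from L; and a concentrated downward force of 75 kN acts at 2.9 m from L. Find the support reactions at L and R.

L_x = 0, L_y = 51.53 kN, R_y = 74.38 kN

Resultant of the distributed load: 27.62 × 1.3 = 35.906 kN at 2.65 m from L.
ΣM about L: R_y·2.8 − (27.62·1.3)·2.65 + 122.4 − 15·1.2 − 75·2.9 = 0 → R_y = 208.2509/2.8 = 74.3753 ≈ 74.38 kN.
ΣF_y = 0: L_y + 74.3753 − 27.62·1.3 − 15 − 75 = 0 → L_y = 51.53 kN.
ΣF_x = 0: no horizontal applied forces, so L_x = 0.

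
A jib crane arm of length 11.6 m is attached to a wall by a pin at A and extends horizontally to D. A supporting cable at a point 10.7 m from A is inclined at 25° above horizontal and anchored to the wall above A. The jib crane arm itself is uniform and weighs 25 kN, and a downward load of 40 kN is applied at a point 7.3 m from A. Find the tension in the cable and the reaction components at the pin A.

T = 96.64 kN, A_x = 87.58 kN, A_y = 24.16 kN

ΣM about A: T·sin25°·10.7 − 25·5.8 − 40·7.3 = 0 → T = 437/(10.7·0.422618) = 96.6384 ≈ 96.64 kN.
ΣF_x = 0: A_x − T·cos25° = 0 → A_x = 96.6384 × 0.906308 = 87.58 kN.
ΣF_y = 0: A_y + T·sin25° − 25 − 40 = 0 → A_y = 65 − 96.6384 × 0.422618 = 24.16 kN.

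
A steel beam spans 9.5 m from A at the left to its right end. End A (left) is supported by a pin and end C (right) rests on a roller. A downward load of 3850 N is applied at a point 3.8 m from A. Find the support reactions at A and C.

ΣM about A: C_y·9.5 − 3850·3.8 = 0 → C_y = 14630/9.5 = 1540 N.
ΣF_y = 0: A_y + 1540 − 3850 = 0 → A_y = 2310 N.
ΣF_x = 0: no horizontal applied forces, so A_x = 0.

A_x = 0, A_y = 2310 N, C_y = 1540 N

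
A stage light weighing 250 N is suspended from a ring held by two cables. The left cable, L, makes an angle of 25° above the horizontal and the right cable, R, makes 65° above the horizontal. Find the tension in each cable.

T_L = 105.7 N, T_R = 226.6 N

ΣF_x = 0: −T_L·cos25° + T_R·cos65° = 0 → T_R = 2.14451·T_L.
ΣF_y = 0: T_L·sin25° + T_R·sin65° = 250.
Substitute: T_L·(0.422618 + 2.14451·0.906308) = 250 → T_L = 105.654 ≈ 105.7 N.
Then T_R = 2.14451 × 105.654 = 226.6 N.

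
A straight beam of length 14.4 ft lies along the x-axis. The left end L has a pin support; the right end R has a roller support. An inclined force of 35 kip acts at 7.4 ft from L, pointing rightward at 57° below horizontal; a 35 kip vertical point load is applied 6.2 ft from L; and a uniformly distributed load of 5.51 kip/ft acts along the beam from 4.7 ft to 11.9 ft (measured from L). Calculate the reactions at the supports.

Resultant of the distributed load: 5.51 × 7.2 = 39.672 kip at 8.3 ft from L.
ΣM about L: R_y·14.4 − 35·sin57°·7.4 − 35·6.2 − (5.51·7.2)·8.3 = 0 → R_y = 763.493/14.4 = 53.0203 ≈ 53.02 kip.
ΣF_y = 0: L_y + 53.0203 − 35·sin57° − 35 − 5.51·7.2 = 0 → L_y = 51.01 kip.
ΣF_x = 0: L_x + 35·cos57° = 0 → L_x = -19.06 kip.

L_x = -19.06 kip, L_y = 51.01 kip, R_y = 53.02 kip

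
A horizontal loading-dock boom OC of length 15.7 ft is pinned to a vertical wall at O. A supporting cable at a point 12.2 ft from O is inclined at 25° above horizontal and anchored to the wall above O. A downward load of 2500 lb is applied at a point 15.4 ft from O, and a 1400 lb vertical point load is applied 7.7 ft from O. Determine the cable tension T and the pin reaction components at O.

T = 9558 lb, O_x = 8662 lb, O_y = -139.3 lb

ΣM about O: T·sin25°·12.2 − 2500·15.4 − 1400·7.7 = 0 → T = 49280/(12.2·0.422618) = 9557.91 ≈ 9558 lb.
ΣF_x = 0: O_x − T·cos25° = 0 → O_x = 9557.91 × 0.906308 = 8662 lb.
ΣF_y = 0: O_y + T·sin25° − 2500 − 1400 = 0 → O_y = 3900 − 9557.91 × 0.422618 = -139.3 lb.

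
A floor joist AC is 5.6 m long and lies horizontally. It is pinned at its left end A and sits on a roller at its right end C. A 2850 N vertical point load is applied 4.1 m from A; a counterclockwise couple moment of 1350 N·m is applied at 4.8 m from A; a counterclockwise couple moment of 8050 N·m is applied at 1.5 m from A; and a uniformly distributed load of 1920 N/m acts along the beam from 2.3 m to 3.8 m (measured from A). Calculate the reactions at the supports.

Resultant of the distributed load: 1920 × 1.5 = 2880 N at 3.05 m from A.
Taking moments about A: C_y·5.6 − 2850·4.1 + 1350 + 8050 − (1920·1.5)·3.05 = 0 → C_y = 11069/5.6 = 1976.61 ≈ 1977 N.
ΣF_y = 0: A_y + 1976.61 − 2850 − 1920·1.5 = 0 → A_y = 3753 N.
ΣF_x = 0: no horizontal applied forces, so A_x = 0.

A_x = 0, A_y = 3753 N, C_y = 1977 N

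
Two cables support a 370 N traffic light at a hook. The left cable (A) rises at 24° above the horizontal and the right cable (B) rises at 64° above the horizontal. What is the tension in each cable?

ΣF_x = 0: −T_A·cos24° + T_B·cos64° = 0 → T_B = 2.08395·T_A.
ΣF_y = 0: T_A·sin24° + T_B·sin64° = 370.
Substitute: T_A·(0.406737 + 2.08395·0.898794) = 370 → T_A = 162.296 ≈ 162.3 N.
Then T_B = 2.08395 × 162.296 = 338.2 N.

T_A = 162.3 N, T_B = 338.2 N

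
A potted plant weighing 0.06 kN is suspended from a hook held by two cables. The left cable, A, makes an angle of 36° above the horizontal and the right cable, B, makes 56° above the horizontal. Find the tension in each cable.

T_A = 0.03357 kN, T_B = 0.04857 kN

ΣF_x = 0: −T_A·cos36° + T_B·cos56° = 0 → T_B = 1.44676·T_A.
ΣF_y = 0: T_A·sin36° + T_B·sin56° = 0.06.
Substitute: T_A·(0.587785 + 1.44676·0.829038) = 0.06 → T_A = 0.033572 ≈ 0.03357 kN.
Then T_B = 1.44676 × 0.033572 = 0.04857 kN.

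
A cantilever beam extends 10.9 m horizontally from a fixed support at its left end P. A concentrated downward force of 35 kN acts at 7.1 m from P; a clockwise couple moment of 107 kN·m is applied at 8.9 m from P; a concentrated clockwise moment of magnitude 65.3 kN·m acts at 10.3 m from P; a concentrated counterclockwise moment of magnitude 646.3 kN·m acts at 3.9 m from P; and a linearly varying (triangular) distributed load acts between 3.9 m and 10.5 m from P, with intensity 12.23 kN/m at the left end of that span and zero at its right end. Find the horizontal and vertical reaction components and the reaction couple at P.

Resultant of the triangular load: ½ × 12.23 × 6.6 = 40.359 kN, acting at 6.1 m from P (one-third of the span from the peak).
ΣF_x = 0: P_x = 0.
ΣF_y = 0: P_y − 35 − ½·12.23·6.6 = 0 → P_y = 75.36 kN.
ΣM about P: M_P − 35·7.1 − 107 − 65.3 + 646.3 − (½·12.23·6.6)·6.1 = 0 → M_P = 20.69 kN·m.

P_x = 0, P_y = 75.36 kN, M_P = 20.69 kN·m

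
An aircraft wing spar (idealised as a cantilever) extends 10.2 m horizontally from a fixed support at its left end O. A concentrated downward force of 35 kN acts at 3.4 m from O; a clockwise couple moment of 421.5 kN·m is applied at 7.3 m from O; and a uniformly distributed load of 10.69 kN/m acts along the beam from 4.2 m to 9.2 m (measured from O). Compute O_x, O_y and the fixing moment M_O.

Resultant of the distributed load: 10.69 × 5 = 53.45 kN at 6.7 m from O.
ΣF_x = 0: O_x = 0.
ΣF_y = 0: O_y − 35 − 10.69·5 = 0 → O_y = 88.45 kN.
ΣM about O: M_O − 35·3.4 − 421.5 − (10.69·5)·6.7 = 0 → M_O = 898.6 kN·m.

O_x = 0, O_y = 88.45 kN, M_O = 898.6 kN·m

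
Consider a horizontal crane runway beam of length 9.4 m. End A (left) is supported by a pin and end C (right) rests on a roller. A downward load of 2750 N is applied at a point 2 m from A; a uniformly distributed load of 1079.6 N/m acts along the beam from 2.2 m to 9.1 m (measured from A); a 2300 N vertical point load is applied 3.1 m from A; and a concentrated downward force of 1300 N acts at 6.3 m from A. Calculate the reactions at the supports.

A_x = 0, A_y = 7107 N, C_y = 6692 N

Resultant of the distributed load: 1079.6 × 6.9 = 7449.24 N at 5.65 m from A.
Taking moments about A: C_y·9.4 − 2750·2 − (1079.6·6.9)·5.65 − 2300·3.1 − 1300·6.3 = 0 → C_y = 62908.206/9.4 = 6692.36 ≈ 6692 N.
ΣF_y = 0: A_y + 6692.36 − 2750 − 1079.6·6.9 − 2300 − 1300 = 0 → A_y = 7107 N.
ΣF_x = 0: no horizontal applied forces, so A_x = 0.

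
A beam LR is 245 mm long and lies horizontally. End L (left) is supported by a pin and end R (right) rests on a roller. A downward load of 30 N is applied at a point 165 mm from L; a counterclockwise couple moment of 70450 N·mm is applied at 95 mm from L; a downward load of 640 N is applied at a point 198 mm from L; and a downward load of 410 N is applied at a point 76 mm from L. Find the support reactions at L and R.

L_x = 0, L_y = 702.9 N, R_y = 377.1 N

Taking moments about L: R_y·245 − 30·165 + 70450 − 640·198 − 410·76 = 0 → R_y = 92380/245 = 377.061 ≈ 377.1 N.
ΣF_y = 0: L_y + 377.061 − 30 − 640 − 410 = 0 → L_y = 702.9 N.
ΣF_x = 0: no horizontal applied forces, so L_x = 0.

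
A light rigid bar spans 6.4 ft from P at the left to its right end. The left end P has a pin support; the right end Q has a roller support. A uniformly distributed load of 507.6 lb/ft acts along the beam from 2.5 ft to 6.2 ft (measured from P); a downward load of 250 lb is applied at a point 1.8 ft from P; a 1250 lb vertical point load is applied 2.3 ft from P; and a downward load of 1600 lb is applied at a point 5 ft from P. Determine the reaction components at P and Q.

P_x = 0, P_y = 1932 lb, Q_y = 3046 lb

Resultant of the distributed load: 507.6 × 3.7 = 1878.12 lb at 4.35 ft from P.
ΣM about P: Q_y·6.4 − (507.6·3.7)·4.35 − 250·1.8 − 1250·2.3 − 1600·5 = 0 → Q_y = 19494.822/6.4 = 3046.07 ≈ 3046 lb.
ΣF_y = 0: P_y + 3046.07 − 507.6·3.7 − 250 − 1250 − 1600 = 0 → P_y = 1932 lb.
ΣF_x = 0: no horizontal applied forces, so P_x = 0.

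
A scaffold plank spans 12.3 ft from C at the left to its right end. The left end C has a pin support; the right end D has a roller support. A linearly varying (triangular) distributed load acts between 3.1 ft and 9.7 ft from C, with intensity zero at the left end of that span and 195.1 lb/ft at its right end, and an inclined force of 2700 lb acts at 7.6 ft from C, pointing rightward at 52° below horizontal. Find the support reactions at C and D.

C_x = -1662 lb, C_y = 1064 lb, D_y = 1707 lb

Resultant of the triangular load: ½ × 195.1 × 6.6 = 643.83 lb, acting at 7.5 ft from C (one-third of the span from the peak).
Taking moments about C: D_y·12.3 − (½·195.1·6.6)·7.5 − 2700·sin52°·7.6 = 0 → D_y = 20998.7/12.3 = 1707.21 ≈ 1707 lb.
ΣF_y = 0: C_y + 1707.21 − ½·195.1·6.6 − 2700·sin52° = 0 → C_y = 1064 lb.
ΣF_x = 0: C_x + 2700·cos52° = 0 → C_x = -1662 lb.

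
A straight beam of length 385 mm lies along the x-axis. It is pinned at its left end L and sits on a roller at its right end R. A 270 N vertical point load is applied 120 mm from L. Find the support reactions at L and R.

L_x = 0, L_y = 185.8 N, R_y = 84.16 N

ΣM about L: R_y·385 − 270·120 = 0 → R_y = 32400/385 = 84.1558 ≈ 84.16 N.
ΣF_y = 0: L_y + 84.1558 − 270 = 0 → L_y = 185.8 N.
ΣF_x = 0: no horizontal applied forces, so L_x = 0.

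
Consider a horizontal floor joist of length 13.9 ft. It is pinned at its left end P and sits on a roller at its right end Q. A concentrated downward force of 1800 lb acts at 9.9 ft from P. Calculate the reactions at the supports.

ΣM about P: Q_y·13.9 − 1800·9.9 = 0 → Q_y = 17820/13.9 = 1282.01 ≈ 1282 lb.
ΣF_y = 0: P_y + 1282.01 − 1800 = 0 → P_y = 518.0 lb.
ΣF_x = 0: no horizontal applied forces, so P_x = 0.

P_x = 0, P_y = 518.0 lb, Q_y = 1282 lb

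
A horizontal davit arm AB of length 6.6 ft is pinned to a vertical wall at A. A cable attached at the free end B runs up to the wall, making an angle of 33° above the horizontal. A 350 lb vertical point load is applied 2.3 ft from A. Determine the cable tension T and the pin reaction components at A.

T = 223.9 lb, A_x = 187.8 lb, A_y = 228.0 lb

ΣM about A: T·sin33°·6.6 − 350·2.3 = 0 → T = 805/(6.6·0.544639) = 223.946 ≈ 223.9 lb.
ΣF_x = 0: A_x − T·cos33° = 0 → A_x = 223.946 × 0.838671 = 187.8 lb.
ΣF_y = 0: A_y + T·sin33° − 350 = 0 → A_y = 350 − 223.946 × 0.544639 = 228.0 lb.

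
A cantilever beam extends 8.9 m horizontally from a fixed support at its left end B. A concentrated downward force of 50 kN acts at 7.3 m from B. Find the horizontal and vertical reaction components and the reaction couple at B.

ΣF_x = 0: B_x = 0.
ΣF_y = 0: B_y − 50 = 0 → B_y = 50.00 kN.
ΣM about B: M_B − 50·7.3 = 0 → M_B = 365.0 kN·m.

B_x = 0, B_y = 50.00 kN, M_B = 365.0 kN·m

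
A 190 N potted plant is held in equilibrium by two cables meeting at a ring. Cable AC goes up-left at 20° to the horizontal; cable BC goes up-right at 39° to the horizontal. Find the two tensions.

ΣF_x = 0: −T_AC·cos20° + T_BC·cos39° = 0 → T_BC = 1.20916·T_AC.
ΣF_y = 0: T_AC·sin20° + T_BC·sin39° = 190.
Substitute: T_AC·(0.34202 + 1.20916·0.62932) = 190 → T_AC = 172.262 ≈ 172.3 N.
Then T_BC = 1.20916 × 172.262 = 208.3 N.

T_AC = 172.3 N, T_BC = 208.3 N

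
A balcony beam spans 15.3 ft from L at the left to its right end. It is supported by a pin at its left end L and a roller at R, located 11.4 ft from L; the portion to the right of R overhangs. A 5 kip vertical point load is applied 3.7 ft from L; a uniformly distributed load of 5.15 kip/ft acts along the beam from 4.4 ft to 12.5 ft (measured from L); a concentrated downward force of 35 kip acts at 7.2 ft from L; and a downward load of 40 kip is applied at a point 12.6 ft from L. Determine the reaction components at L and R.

Resultant of the distributed load: 5.15 × 8.1 = 41.715 kip at 8.45 ft from L.
Moments about L: R_y·11.4 − 5·3.7 − (5.15·8.1)·8.45 − 35·7.2 − 40·12.6 = 0 → R_y = 1126.99175/11.4 = 98.8589 ≈ 98.86 kip.
ΣF_y = 0: L_y + 98.8589 − 5 − 5.15·8.1 − 35 − 40 = 0 → L_y = 22.86 kip.
ΣF_x = 0: no horizontal applied forces, so L_x = 0.

L_x = 0, L_y = 22.86 kip, R_y = 98.86 kip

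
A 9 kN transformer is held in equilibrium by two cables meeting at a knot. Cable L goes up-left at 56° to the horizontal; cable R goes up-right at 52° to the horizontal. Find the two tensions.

T_L = 5.826 kN, T_R = 5.292 kN

ΣF_x = 0: −T_L·cos56° + T_R·cos52° = 0 → T_R = 0.90828·T_L.
ΣF_y = 0: T_L·sin56° + T_R·sin52° = 9.
Substitute: T_L·(0.829038 + 0.90828·0.788011) = 9 → T_L = 5.8261 ≈ 5.826 kN.
Then T_R = 0.90828 × 5.8261 = 5.292 kN.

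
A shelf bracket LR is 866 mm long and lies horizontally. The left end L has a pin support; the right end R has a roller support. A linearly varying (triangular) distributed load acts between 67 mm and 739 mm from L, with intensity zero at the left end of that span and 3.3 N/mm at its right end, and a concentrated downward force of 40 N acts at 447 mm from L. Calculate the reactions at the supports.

Resultant of the triangular load: ½ × 3.3 × 672 = 1108.8 N, acting at 515 mm from L (one-third of the span from the peak).
Taking moments about L: R_y·866 − (½·3.3·672)·515 − 40·447 = 0 → R_y = 588912/866 = 680.037 ≈ 680.0 N.
ΣF_y = 0: L_y + 680.037 − ½·3.3·672 − 40 = 0 → L_y = 468.8 N.
ΣF_x = 0: no horizontal applied forces, so L_x = 0.

L_x = 0, L_y = 468.8 N, R_y = 680.0 N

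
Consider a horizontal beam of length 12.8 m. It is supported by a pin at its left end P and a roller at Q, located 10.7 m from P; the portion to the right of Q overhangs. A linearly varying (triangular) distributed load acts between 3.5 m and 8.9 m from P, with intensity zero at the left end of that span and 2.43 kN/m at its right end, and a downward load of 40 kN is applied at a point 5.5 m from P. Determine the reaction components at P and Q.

P_x = 0, P_y = 21.65 kN, Q_y = 24.91 kN

Resultant of the triangular load: ½ × 2.43 × 5.4 = 6.561 kN, acting at 7.1 m from P (one-third of the span from the peak).
Moments about P: Q_y·10.7 − (½·2.43·5.4)·7.1 − 40·5.5 = 0 → Q_y = 266.5831/10.7 = 24.9143 ≈ 24.91 kN.
ΣF_y = 0: P_y + 24.9143 − ½·2.43·5.4 − 40 = 0 → P_y = 21.65 kN.
ΣF_x = 0: no horizontal applied forces, so P_x = 0.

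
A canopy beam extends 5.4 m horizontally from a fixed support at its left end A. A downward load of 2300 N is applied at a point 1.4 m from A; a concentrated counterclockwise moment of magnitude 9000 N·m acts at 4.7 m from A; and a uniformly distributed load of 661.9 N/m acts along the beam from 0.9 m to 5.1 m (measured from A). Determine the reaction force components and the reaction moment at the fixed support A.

Resultant of the distributed load: 661.9 × 4.2 = 2779.98 N at 3 m from A.
ΣF_x = 0: A_x = 0.
ΣF_y = 0: A_y − 2300 − 661.9·4.2 = 0 → A_y = 5080 N.
ΣM about A: M_A − 2300·1.4 + 9000 − (661.9·4.2)·3 = 0 → M_A = 2560 N·m.

A_x = 0, A_y = 5080 N, M_A = 2560 N·m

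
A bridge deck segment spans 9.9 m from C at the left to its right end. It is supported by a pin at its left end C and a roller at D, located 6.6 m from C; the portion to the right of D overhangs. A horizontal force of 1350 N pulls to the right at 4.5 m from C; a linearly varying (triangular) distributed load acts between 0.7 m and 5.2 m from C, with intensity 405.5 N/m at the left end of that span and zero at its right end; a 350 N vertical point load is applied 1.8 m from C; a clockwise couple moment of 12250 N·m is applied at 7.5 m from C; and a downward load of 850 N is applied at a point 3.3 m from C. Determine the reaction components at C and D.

C_x = -1350 N, C_y = -568.3 N, D_y = 2681 N

Resultant of the triangular load: ½ × 405.5 × 4.5 = 912.375 N, acting at 2.2 m from C (one-third of the span from the peak).
Moments about C: D_y·6.6 − (½·405.5·4.5)·2.2 − 350·1.8 − 12250 − 850·3.3 = 0 → D_y = 17692.225/6.6 = 2680.64 ≈ 2681 N.
ΣF_y = 0: C_y + 2680.64 − ½·405.5·4.5 − 350 − 850 = 0 → C_y = -568.3 N.
ΣF_x = 0: C_x + 1350 = 0 → C_x = -1350 N.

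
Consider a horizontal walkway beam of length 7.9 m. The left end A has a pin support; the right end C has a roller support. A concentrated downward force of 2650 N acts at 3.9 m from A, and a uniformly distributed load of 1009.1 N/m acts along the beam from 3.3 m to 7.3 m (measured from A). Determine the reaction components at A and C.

Resultant of the distributed load: 1009.1 × 4 = 4036.4 N at 5.3 m from A.
Moments about A: C_y·7.9 − 2650·3.9 − (1009.1·4)·5.3 = 0 → C_y = 31727.92/7.9 = 4016.19 ≈ 4016 N.
ΣF_y = 0: A_y + 4016.19 − 2650 − 1009.1·4 = 0 → A_y = 2670 N.
ΣF_x = 0: no horizontal applied forces, so A_x = 0.

A_x = 0, A_y = 2670 N, C_y = 4016 N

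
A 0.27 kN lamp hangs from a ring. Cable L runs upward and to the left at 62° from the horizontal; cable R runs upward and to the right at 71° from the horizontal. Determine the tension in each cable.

ΣF_x = 0: −T_L·cos62° + T_R·cos71° = 0 → T_R = 1.44201·T_L.
ΣF_y = 0: T_L·sin62° + T_R·sin71° = 0.27.
Substitute: T_L·(0.882948 + 1.44201·0.945519) = 0.27 → T_L = 0.120193 ≈ 0.1202 kN.
Then T_R = 1.44201 × 0.120193 = 0.1733 kN.

T_L = 0.1202 kN, T_R = 0.1733 kN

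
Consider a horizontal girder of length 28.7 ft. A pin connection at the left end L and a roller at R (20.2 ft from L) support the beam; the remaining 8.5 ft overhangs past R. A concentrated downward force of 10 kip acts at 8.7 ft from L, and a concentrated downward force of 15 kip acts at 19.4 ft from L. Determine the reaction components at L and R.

L_x = 0, L_y = 6.287 kip, R_y = 18.71 kip

Moments about L: R_y·20.2 − 10·8.7 − 15·19.4 = 0 → R_y = 378/20.2 = 18.7129 ≈ 18.71 kip.
ΣF_y = 0: L_y + 18.7129 − 10 − 15 = 0 → L_y = 6.287 kip.
ΣF_x = 0: no horizontal applied forces, so L_x = 0.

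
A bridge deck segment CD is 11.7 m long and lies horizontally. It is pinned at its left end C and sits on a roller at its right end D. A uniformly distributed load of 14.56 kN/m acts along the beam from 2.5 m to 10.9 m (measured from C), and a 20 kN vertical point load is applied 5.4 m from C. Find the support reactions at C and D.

Resultant of the distributed load: 14.56 × 8.4 = 122.304 kN at 6.7 m from C.
Moments about C: D_y·11.7 − (14.56·8.4)·6.7 − 20·5.4 = 0 → D_y = 927.4368/11.7 = 79.2681 ≈ 79.27 kN.
ΣF_y = 0: C_y + 79.2681 − 14.56·8.4 − 20 = 0 → C_y = 63.04 kN.
ΣF_x = 0: no horizontal applied forces, so C_x = 0.

C_x = 0, C_y = 63.04 kN, D_y = 79.27 kN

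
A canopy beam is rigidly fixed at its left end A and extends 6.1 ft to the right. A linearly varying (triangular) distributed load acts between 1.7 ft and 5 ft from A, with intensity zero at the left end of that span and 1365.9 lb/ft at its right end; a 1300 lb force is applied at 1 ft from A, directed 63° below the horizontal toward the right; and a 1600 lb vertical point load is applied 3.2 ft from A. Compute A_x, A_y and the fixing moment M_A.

Resultant of the triangular load: ½ × 1365.9 × 3.3 = 2253.735 lb, acting at 3.9 ft from A (one-third of the span from the peak).
ΣF_x = 0: A_x + 1300·cos63° = 0 → A_x = -590.2 lb.
ΣF_y = 0: A_y − ½·1365.9·3.3 − 1300·sin63° − 1600 = 0 → A_y = 5012 lb.
ΣM about A: M_A − (½·1365.9·3.3)·3.9 − 1300·sin63°·1 − 1600·3.2 = 0 → M_A = 15070 lb·ft.

A_x = -590.2 lb, A_y = 5012 lb, M_A = 15070 lb·ft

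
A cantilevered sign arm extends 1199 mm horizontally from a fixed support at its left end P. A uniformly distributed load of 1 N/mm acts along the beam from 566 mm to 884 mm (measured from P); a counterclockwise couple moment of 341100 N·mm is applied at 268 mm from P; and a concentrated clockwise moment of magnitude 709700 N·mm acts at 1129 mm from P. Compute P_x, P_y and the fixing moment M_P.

Resultant of the distributed load: 1 × 318 = 318 N at 725 mm from P.
ΣF_x = 0: P_x = 0.
ΣF_y = 0: P_y − 1·318 = 0 → P_y = 318.0 N.
ΣM about P: M_P − (1·318)·725 + 341100 − 709700 = 0 → M_P = 599200 N·mm.

P_x = 0, P_y = 318.0 N, M_P = 599200 N·mm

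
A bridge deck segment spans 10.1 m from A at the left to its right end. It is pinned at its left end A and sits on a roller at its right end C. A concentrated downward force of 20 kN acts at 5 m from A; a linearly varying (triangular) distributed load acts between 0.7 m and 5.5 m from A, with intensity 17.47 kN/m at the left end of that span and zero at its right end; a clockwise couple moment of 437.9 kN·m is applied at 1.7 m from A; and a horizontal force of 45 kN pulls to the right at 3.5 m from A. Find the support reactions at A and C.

A_x = -45.00 kN, A_y = -0.8774 kN, C_y = 62.81 kN

Resultant of the triangular load: ½ × 17.47 × 4.8 = 41.928 kN, acting at 2.3 m from A (one-third of the span from the peak).
Moments about A: C_y·10.1 − 20·5 − (½·17.47·4.8)·2.3 − 437.9 = 0 → C_y = 634.3344/10.1 = 62.8054 ≈ 62.81 kN.
ΣF_y = 0: A_y + 62.8054 − 20 − ½·17.47·4.8 = 0 → A_y = -0.8774 kN.
ΣF_x = 0: A_x + 45 = 0 → A_x = -45.00 kN.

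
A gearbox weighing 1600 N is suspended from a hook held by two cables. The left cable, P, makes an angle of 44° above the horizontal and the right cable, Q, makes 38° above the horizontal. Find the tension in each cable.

ΣF_x = 0: −T_P·cos44° + T_Q·cos38° = 0 → T_Q = 0.912855·T_P.
ΣF_y = 0: T_P·sin44° + T_Q·sin38° = 1600.
Substitute: T_P·(0.694658 + 0.912855·0.615661) = 1600 → T_P = 1273.21 ≈ 1273 N.
Then T_Q = 0.912855 × 1273.21 = 1162 N.

T_P = 1273 N, T_Q = 1162 N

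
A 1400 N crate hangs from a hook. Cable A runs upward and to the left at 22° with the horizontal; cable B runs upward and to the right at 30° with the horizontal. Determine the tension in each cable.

T_A = 1539 N, T_B = 1647 N

ΣF_x = 0: −T_A·cos22° + T_B·cos30° = 0 → T_B = 1.07062·T_A.
ΣF_y = 0: T_A·sin22° + T_B·sin30° = 1400.
Substitute: T_A·(0.374607 + 1.07062·0.5) = 1400 → T_A = 1538.6 ≈ 1539 N.
Then T_B = 1.07062 × 1538.6 = 1647 N.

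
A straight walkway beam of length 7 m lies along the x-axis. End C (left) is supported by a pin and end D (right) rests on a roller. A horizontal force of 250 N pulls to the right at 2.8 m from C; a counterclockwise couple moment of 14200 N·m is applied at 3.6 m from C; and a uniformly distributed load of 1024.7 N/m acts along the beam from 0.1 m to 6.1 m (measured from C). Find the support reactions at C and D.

Resultant of the distributed load: 1024.7 × 6 = 6148.2 N at 3.1 m from C.
Moments about C: D_y·7 + 14200 − (1024.7·6)·3.1 = 0 → D_y = 4859.42/7 = 694.203 ≈ 694.2 N.
ΣF_y = 0: C_y + 694.203 − 1024.7·6 = 0 → C_y = 5454 N.
ΣF_x = 0: C_x + 250 = 0 → C_x = -250.0 N.

C_x = -250.0 N, C_y = 5454 N, D_y = 694.2 N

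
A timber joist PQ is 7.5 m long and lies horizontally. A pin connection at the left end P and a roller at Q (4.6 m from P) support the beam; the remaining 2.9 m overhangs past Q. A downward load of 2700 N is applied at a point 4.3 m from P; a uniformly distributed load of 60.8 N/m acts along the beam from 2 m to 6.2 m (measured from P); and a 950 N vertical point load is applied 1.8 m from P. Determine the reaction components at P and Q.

P_x = 0, P_y = 782.1 N, Q_y = 3123 N

Resultant of the distributed load: 60.8 × 4.2 = 255.36 N at 4.1 m from P.
Moments about P: Q_y·4.6 − 2700·4.3 − (60.8·4.2)·4.1 − 950·1.8 = 0 → Q_y = 14366.976/4.6 = 3123.26 ≈ 3123 N.
ΣF_y = 0: P_y + 3123.26 − 2700 − 60.8·4.2 − 950 = 0 → P_y = 782.1 N.
ΣF_x = 0: no horizontal applied forces, so P_x = 0.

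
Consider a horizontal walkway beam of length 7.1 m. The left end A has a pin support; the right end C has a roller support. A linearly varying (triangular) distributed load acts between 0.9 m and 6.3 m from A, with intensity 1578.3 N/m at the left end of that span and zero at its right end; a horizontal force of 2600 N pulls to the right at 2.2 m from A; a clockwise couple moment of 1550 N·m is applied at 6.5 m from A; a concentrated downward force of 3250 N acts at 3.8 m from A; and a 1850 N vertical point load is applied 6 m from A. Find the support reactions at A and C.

A_x = -2600 N, A_y = 4220 N, C_y = 5142 N

Resultant of the triangular load: ½ × 1578.3 × 5.4 = 4261.41 N, acting at 2.7 m from A (one-third of the span from the peak).
Taking moments about A: C_y·7.1 − (½·1578.3·5.4)·2.7 − 1550 − 3250·3.8 − 1850·6 = 0 → C_y = 36505.807/7.1 = 5141.66 ≈ 5142 N.
ΣF_y = 0: A_y + 5141.66 − ½·1578.3·5.4 − 3250 − 1850 = 0 → A_y = 4220 N.
ΣF_x = 0: A_x + 2600 = 0 → A_x = -2600 N.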